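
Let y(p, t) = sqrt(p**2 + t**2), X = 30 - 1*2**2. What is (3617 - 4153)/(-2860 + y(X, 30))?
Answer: 191620/1022253 + 134*sqrt(394)/1022253 ≈ 0.19005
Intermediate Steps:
X = 26 (X = 30 - 1*4 = 30 - 4 = 26)
(3617 - 4153)/(-2860 + y(X, 30)) = (3617 - 4153)/(-2860 + sqrt(26**2 + 30**2)) = -536/(-2860 + sqrt(676 + 900)) = -536/(-2860 + sqrt(1576)) = -536/(-2860 + 2*sqrt(394))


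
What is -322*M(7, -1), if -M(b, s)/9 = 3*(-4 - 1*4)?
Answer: -69552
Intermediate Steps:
M(b, s) = 216 (M(b, s) = -27*(-4 - 1*4) = -27*(-4 - 4) = -27*(-8) = -9*(-24) = 216)
-322*M(7, -1) = -322*216 = -69552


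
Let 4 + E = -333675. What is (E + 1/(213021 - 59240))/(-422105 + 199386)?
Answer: 7330498614/4892850077 ≈ 1.4982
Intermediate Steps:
E = -333679 (E = -4 - 333675 = -333679)
(E + 1/(213021 - 59240))/(-422105 + 199386) = (-333679 + 1/(213021 - 59240))/(-422105 + 199386) = (-333679 + 1/153781)/(-222719) = (-333679 + 1/153781)*(-1/222719) = -51313490298/153781*(-1/222719) = 7330498614/4892850077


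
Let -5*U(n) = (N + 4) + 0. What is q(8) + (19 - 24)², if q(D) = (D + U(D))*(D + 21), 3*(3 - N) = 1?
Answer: 655/3 ≈ 218.33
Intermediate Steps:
N = 8/3 (N = 3 - ⅓*1 = 3 - ⅓ = 8/3 ≈ 2.6667)
U(n) = -4/3 (U(n) = -((8/3 + 4) + 0)/5 = -(20/3 + 0)/5 = -⅕*20/3 = -4/3)
q(D) = (21 + D)*(-4/3 + D) (q(D) = (D - 4/3)*(D + 21) = (-4/3 + D)*(21 + D) = (21 + D)*(-4/3 + D))
q(8) + (19 - 24)² = (-28 + 8² + (59/3)*8) + (19 - 24)² = (-28 + 64 + 472/3) + (-5)² = 580/3 + 25 = 655/3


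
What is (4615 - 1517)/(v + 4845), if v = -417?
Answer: 1549/2214 ≈ 0.69964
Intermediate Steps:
(4615 - 1517)/(v + 4845) = (4615 - 1517)/(-417 + 4845) = 3098/4428 = 3098*(1/4428) = 1549/2214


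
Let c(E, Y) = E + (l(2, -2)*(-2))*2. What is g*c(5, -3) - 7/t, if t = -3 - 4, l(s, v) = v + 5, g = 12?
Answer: -83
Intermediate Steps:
l(s, v) = 5 + v
t = -7
c(E, Y) = -12 + E (c(E, Y) = E + ((5 - 2)*(-2))*2 = E + (3*(-2))*2 = E - 6*2 = E - 12 = -12 + E)
g*c(5, -3) - 7/t = 12*(-12 + 5) - 7/(-7) = 12*(-7) - 7*(-⅐) = -84 + 1 = -83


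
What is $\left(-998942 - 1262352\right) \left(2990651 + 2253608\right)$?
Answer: $-11858811411146$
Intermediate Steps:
$\left(-998942 - 1262352\right) \left(2990651 + 2253608\right) = \left(-2261294\right) 5244259 = -11858811411146$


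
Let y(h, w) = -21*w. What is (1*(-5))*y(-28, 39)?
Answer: 4095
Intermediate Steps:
(1*(-5))*y(-28, 39) = (1*(-5))*(-21*39) = -5*(-819) = 4095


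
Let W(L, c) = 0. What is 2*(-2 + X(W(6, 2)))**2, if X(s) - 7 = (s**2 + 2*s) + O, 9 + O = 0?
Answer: 32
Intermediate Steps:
O = -9 (O = -9 + 0 = -9)
X(s) = -2 + s**2 + 2*s (X(s) = 7 + ((s**2 + 2*s) - 9) = 7 + (-9 + s**2 + 2*s) = -2 + s**2 + 2*s)
2*(-2 + X(W(6, 2)))**2 = 2*(-2 + (-2 + 0**2 + 2*0))**2 = 2*(-2 + (-2 + 0 + 0))**2 = 2*(-2 - 2)**2 = 2*(-4)**2 = 2*16 = 32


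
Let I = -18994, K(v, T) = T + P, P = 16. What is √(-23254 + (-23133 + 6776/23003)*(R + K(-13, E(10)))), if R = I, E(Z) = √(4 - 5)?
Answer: √(232285886946984596 - 12240393693869*I)/23003 ≈ 20952.0 - 0.55204*I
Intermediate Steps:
E(Z) = I (E(Z) = √(-1) = I)
K(v, T) = 16 + T (K(v, T) = T + 16 = 16 + T)
R = -18994
√(-23254 + (-23133 + 6776/23003)*(R + K(-13, E(10)))) = √(-23254 + (-23133 + 6776/23003)*(-18994 + (16 + I))) = √(-23254 + (-23133 + 6776*(1/23003))*(-18978 + I)) = √(-23254 + (-23133 + 6776/23003)*(-18978 + I)) = √(-23254 - 532121623*(-18978 + I)/23003) = √(-23254 + (10098604161294/23003 - 532121623*I/23003)) = √(10098069249532/23003 - 532121623*I/23003)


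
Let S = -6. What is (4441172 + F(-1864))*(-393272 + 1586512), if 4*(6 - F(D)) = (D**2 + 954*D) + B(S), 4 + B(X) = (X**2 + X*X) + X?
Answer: 4793367387100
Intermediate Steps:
B(X) = -4 + X + 2*X**2 (B(X) = -4 + ((X**2 + X*X) + X) = -4 + ((X**2 + X**2) + X) = -4 + (2*X**2 + X) = -4 + (X + 2*X**2) = -4 + X + 2*X**2)
F(D) = -19/2 - 477*D/2 - D**2/4 (F(D) = 6 - ((D**2 + 954*D) + (-4 - 6 + 2*(-6)**2))/4 = 6 - ((D**2 + 954*D) + (-4 - 6 + 2*36))/4 = 6 - ((D**2 + 954*D) + (-4 - 6 + 72))/4 = 6 - ((D**2 + 954*D) + 62)/4 = 6 - (62 + D**2 + 954*D)/4 = 6 + (-31/2 - 477*D/2 - D**2/4) = -19/2 - 477*D/2 - D**2/4)
(4441172 + F(-1864))*(-393272 + 1586512) = (4441172 + (-19/2 - 477/2*(-1864) - 1/4*(-1864)**2))*(-393272 + 1586512) = (4441172 + (-19/2 + 444564 - 1/4*3474496))*1193240 = (4441172 + (-19/2 + 444564 - 868624))*1193240 = (4441172 - 848139/2)*1193240 = (8034205/2)*1193240 = 4793367387100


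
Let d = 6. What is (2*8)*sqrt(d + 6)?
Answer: 32*sqrt(3) ≈ 55.426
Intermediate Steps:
(2*8)*sqrt(d + 6) = (2*8)*sqrt(6 + 6) = 16*sqrt(12) = 16*(2*sqrt(3)) = 32*sqrt(3)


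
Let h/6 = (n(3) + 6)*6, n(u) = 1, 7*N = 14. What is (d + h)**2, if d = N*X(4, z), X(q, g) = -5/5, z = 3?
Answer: 62500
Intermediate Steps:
N = 2 (N = (1/7)*14 = 2)
X(q, g) = -1 (X(q, g) = -5*1/5 = -1)
d = -2 (d = 2*(-1) = -2)
h = 252 (h = 6*((1 + 6)*6) = 6*(7*6) = 6*42 = 252)
(d + h)**2 = (-2 + 252)**2 = 250**2 = 62500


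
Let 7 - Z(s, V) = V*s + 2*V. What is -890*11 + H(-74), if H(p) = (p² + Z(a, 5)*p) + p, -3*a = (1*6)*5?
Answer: -7866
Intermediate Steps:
a = -10 (a = -1*6*5/3 = -2*5 = -⅓*30 = -10)
Z(s, V) = 7 - 2*V - V*s (Z(s, V) = 7 - (V*s + 2*V) = 7 - (2*V + V*s) = 7 + (-2*V - V*s) = 7 - 2*V - V*s)
H(p) = p² + 48*p (H(p) = (p² + (7 - 2*5 - 1*5*(-10))*p) + p = (p² + (7 - 10 + 50)*p) + p = (p² + 47*p) + p = p² + 48*p)
-890*11 + H(-74) = -890*11 - 74*(48 - 74) = -9790 - 74*(-26) = -9790 + 1924 = -7866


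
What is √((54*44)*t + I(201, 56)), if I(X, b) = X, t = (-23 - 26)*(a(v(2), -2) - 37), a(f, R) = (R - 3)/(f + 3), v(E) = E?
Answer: √4424313 ≈ 2103.4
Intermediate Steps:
a(f, R) = (-3 + R)/(3 + f)
t = 1862 (t = (-23 - 26)*((-3 - 2)/(3 + 2) - 37) = -49*(-5/5 - 37) = -49*((⅕)*(-5) - 37) = -49*(-1 - 37) = -49*(-38) = 1862)
√((54*44)*t + I(201, 56)) = √((54*44)*1862 + 201) = √(2376*1862 + 201) = √(4424112 + 201) = √4424313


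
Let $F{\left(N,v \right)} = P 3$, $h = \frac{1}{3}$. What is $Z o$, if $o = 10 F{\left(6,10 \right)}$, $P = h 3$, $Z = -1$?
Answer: $-30$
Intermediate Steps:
$h = \frac{1}{3} \approx 0.33333$
$P = 1$ ($P = \frac{1}{3} \cdot 3 = 1$)
$F{\left(N,v \right)} = 3$ ($F{\left(N,v \right)} = 1 \cdot 3 = 3$)
$o = 30$ ($o = 10 \cdot 3 = 30$)
$Z o = \left(-1\right) 30 = -30$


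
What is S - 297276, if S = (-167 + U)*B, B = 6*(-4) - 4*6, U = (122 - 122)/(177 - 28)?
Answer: -289260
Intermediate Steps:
U = 0 (U = 0/149 = 0*(1/149) = 0)
B = -48 (B = -24 - 24 = -48)
S = 8016 (S = (-167 + 0)*(-48) = -167*(-48) = 8016)
S - 297276 = 8016 - 297276 = -289260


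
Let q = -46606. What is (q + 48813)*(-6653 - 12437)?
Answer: -42131630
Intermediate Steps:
(q + 48813)*(-6653 - 12437) = (-46606 + 48813)*(-6653 - 12437) = 2207*(-19090) = -42131630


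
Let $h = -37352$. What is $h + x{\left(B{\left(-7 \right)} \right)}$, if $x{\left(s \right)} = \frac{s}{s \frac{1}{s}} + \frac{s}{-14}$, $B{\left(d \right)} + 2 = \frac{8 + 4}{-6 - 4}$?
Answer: $- \frac{1307424}{35} \approx -37355.0$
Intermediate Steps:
$B{\left(d \right)} = - \frac{16}{5}$ ($B{\left(d \right)} = -2 + \frac{8 + 4}{-6 - 4} = -2 + \frac{12}{-10} = -2 + 12 \left(- \frac{1}{10}\right) = -2 - \frac{6}{5} = - \frac{16}{5}$)
$x{\left(s \right)} = \frac{13 s}{14}$ ($x{\left(s \right)} = \frac{s}{1} + s \left(- \frac{1}{14}\right) = s 1 - \frac{s}{14} = s - \frac{s}{14} = \frac{13 s}{14}$)
$h + x{\left(B{\left(-7 \right)} \right)} = -37352 + \frac{13}{14} \left(- \frac{16}{5}\right) = -37352 - \frac{104}{35} = - \frac{1307424}{35}$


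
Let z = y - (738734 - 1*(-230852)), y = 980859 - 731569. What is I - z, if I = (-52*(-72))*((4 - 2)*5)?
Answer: 757736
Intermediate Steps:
y = 249290
I = 37440 (I = 3744*(2*5) = 3744*10 = 37440)
z = -720296 (z = 249290 - (738734 - 1*(-230852)) = 249290 - (738734 + 230852) = 249290 - 1*969586 = 249290 - 969586 = -720296)
I - z = 37440 - 1*(-720296) = 37440 + 720296 = 757736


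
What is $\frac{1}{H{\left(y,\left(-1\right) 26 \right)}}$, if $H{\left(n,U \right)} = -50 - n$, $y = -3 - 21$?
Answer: $- \frac{1}{26} \approx -0.038462$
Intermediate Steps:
$y = -24$
$\frac{1}{H{\left(y,\left(-1\right) 26 \right)}} = \frac{1}{-50 - -24} = \frac{1}{-50 + 24} = \frac{1}{-26} = - \frac{1}{26}$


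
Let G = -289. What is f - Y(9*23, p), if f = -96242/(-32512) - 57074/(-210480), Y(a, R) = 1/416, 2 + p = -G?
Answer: 8976563467/2780019840 ≈ 3.2290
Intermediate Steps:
p = 287 (p = -2 - 1*(-289) = -2 + 289 = 287)
Y(a, R) = 1/416
f = 691018939/213847680 (f = -96242*(-1/32512) - 57074*(-1/210480) = 48121/16256 + 28537/105240 = 691018939/213847680 ≈ 3.2314)
f - Y(9*23, p) = 691018939/213847680 - 1*1/416 = 691018939/213847680 - 1/416 = 8976563467/2780019840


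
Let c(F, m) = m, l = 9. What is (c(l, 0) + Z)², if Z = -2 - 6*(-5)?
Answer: 784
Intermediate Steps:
Z = 28 (Z = -2 + 30 = 28)
(c(l, 0) + Z)² = (0 + 28)² = 28² = 784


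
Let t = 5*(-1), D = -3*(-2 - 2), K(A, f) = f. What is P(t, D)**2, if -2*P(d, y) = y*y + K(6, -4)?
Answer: 4900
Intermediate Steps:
D = 12 (D = -3*(-4) = 12)
t = -5
P(d, y) = 2 - y**2/2 (P(d, y) = -(y*y - 4)/2 = -(y**2 - 4)/2 = -(-4 + y**2)/2 = 2 - y**2/2)
P(t, D)**2 = (2 - 1/2*12**2)**2 = (2 - 1/2*144)**2 = (2 - 72)**2 = (-70)**2 = 4900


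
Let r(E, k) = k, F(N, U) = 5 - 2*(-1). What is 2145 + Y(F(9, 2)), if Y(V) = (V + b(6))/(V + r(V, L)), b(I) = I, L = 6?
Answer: 2146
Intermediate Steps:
F(N, U) = 7 (F(N, U) = 5 + 2 = 7)
Y(V) = 1 (Y(V) = (V + 6)/(V + 6) = (6 + V)/(6 + V) = 1)
2145 + Y(F(9, 2)) = 2145 + 1 = 2146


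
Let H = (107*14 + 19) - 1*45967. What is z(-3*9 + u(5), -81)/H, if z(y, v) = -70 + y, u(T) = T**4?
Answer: -264/22225 ≈ -0.011879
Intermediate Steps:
H = -44450 (H = (1498 + 19) - 45967 = 1517 - 45967 = -44450)
z(-3*9 + u(5), -81)/H = (-70 + (-3*9 + 5**4))/(-44450) = (-70 + (-27 + 625))*(-1/44450) = (-70 + 598)*(-1/44450) = 528*(-1/44450) = -264/22225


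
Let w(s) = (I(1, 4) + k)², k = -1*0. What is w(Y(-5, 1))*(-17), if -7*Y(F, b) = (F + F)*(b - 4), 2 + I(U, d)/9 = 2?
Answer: 0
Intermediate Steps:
I(U, d) = 0 (I(U, d) = -18 + 9*2 = -18 + 18 = 0)
k = 0
Y(F, b) = -2*F*(-4 + b)/7 (Y(F, b) = -(F + F)*(b - 4)/7 = -2*F*(-4 + b)/7)
w(s) = 0 (w(s) = (0 + 0)² = 0² = 0)
w(Y(-5, 1))*(-17) = 0*(-17) = 0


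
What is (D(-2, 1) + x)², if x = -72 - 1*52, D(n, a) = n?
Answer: 15876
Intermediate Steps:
x = -124 (x = -72 - 52 = -124)
(D(-2, 1) + x)² = (-2 - 124)² = (-126)² = 15876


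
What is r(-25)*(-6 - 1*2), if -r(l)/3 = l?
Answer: -600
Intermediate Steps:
r(l) = -3*l
r(-25)*(-6 - 1*2) = (-3*(-25))*(-6 - 1*2) = 75*(-6 - 2) = 75*(-8) = -600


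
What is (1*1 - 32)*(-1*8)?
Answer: 248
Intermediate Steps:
(1*1 - 32)*(-1*8) = (1 - 32)*(-8) = -31*(-8) = 248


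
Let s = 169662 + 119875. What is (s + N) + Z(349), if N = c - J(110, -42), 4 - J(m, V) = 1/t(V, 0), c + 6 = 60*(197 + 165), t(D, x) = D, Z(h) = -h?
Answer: 13057715/42 ≈ 3.1090e+5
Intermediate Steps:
s = 289537
c = 21714 (c = -6 + 60*(197 + 165) = -6 + 60*362 = -6 + 21720 = 21714)
J(m, V) = 4 - 1/V
N = 911819/42 (N = 21714 - (4 - 1/(-42)) = 21714 - (4 - 1*(-1/42)) = 21714 - (4 + 1/42) = 21714 - 1*169/42 = 21714 - 169/42 = 911819/42 ≈ 21710.)
(s + N) + Z(349) = (289537 + 911819/42) - 1*349 = 13072373/42 - 349 = 13057715/42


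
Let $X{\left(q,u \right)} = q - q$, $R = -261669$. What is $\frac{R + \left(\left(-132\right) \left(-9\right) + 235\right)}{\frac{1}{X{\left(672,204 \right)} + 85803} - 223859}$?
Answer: $\frac{11164943769}{9603886888} \approx 1.1625$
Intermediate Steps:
$X{\left(q,u \right)} = 0$
$\frac{R + \left(\left(-132\right) \left(-9\right) + 235\right)}{\frac{1}{X{\left(672,204 \right)} + 85803} - 223859} = \frac{-261669 + \left(\left(-132\right) \left(-9\right) + 235\right)}{\frac{1}{0 + 85803} - 223859} = \frac{-261669 + \left(1188 + 235\right)}{\frac{1}{85803} - 223859} = \frac{-261669 + 1423}{\frac{1}{85803} - 223859} = - \frac{260246}{- \frac{19207773776}{85803}} = \left(-260246\right) \left(- \frac{85803}{19207773776}\right) = \frac{11164943769}{9603886888}$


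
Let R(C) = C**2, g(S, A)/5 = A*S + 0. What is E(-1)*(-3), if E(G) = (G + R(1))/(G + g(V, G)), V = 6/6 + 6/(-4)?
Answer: 0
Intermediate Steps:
V = -1/2 (V = 6*(1/6) + 6*(-1/4) = 1 - 3/2 = -1/2 ≈ -0.50000)
g(S, A) = 5*A*S (g(S, A) = 5*(A*S + 0) = 5*(A*S) = 5*A*S)
E(G) = -2*(1 + G)/(3*G) (E(G) = (G + 1**2)/(G + 5*G*(-1/2)) = (G + 1)/(G - 5*G/2) = (1 + G)/((-3*G/2)) = (1 + G)*(-2/(3*G)) = -2*(1 + G)/(3*G))
E(-1)*(-3) = ((2/3)*(-1 - 1*(-1))/(-1))*(-3) = ((2/3)*(-1)*(-1 + 1))*(-3) = ((2/3)*(-1)*0)*(-3) = 0*(-3) = 0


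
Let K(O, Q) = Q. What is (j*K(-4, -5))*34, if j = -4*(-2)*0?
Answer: 0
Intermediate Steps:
j = 0 (j = 8*0 = 0)
(j*K(-4, -5))*34 = (0*(-5))*34 = 0*34 = 0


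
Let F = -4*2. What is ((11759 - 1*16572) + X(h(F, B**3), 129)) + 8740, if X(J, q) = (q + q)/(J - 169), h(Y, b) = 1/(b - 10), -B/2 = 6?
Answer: 1153001817/293723 ≈ 3925.5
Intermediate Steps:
B = -12 (B = -2*6 = -12)
F = -8
h(Y, b) = 1/(-10 + b)
X(J, q) = 2*q/(-169 + J) (X(J, q) = (2*q)/(-169 + J) = 2*q/(-169 + J))
((11759 - 1*16572) + X(h(F, B**3), 129)) + 8740 = ((11759 - 1*16572) + 2*129/(-169 + 1/(-10 + (-12)**3))) + 8740 = ((11759 - 16572) + 2*129/(-169 + 1/(-10 - 1728))) + 8740 = (-4813 + 2*129/(-169 + 1/(-1738))) + 8740 = (-4813 + 2*129/(-169 - 1/1738)) + 8740 = (-4813 + 2*129/(-293723/1738)) + 8740 = (-4813 + 2*129*(-1738/293723)) + 8740 = (-4813 - 448404/293723) + 8740 = -1414137203/293723 + 8740 = 1153001817/293723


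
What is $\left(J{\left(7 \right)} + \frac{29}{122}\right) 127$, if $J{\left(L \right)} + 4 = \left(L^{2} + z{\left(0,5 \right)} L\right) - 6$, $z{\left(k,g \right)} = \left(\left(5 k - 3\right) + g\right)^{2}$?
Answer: $\frac{1041781}{122} \approx 8539.2$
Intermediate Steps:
$z{\left(k,g \right)} = \left(-3 + g + 5 k\right)^{2}$ ($z{\left(k,g \right)} = \left(\left(5 k - 3\right) + g\right)^{2} = \left(\left(-3 + 5 k\right) + g\right)^{2} = \left(-3 + g + 5 k\right)^{2}$)
$J{\left(L \right)} = -10 + L^{2} + 4 L$ ($J{\left(L \right)} = -4 - \left(6 - L^{2} - \left(-3 + 5 + 5 \cdot 0\right)^{2} L\right) = -4 - \left(6 - L^{2} - \left(-3 + 5 + 0\right)^{2} L\right) = -4 - \left(6 - L^{2} - 2^{2} L\right) = -4 - \left(6 - L^{2} - 4 L\right) = -4 + \left(-6 + L^{2} + 4 L\right) = -10 + L^{2} + 4 L$)
$\left(J{\left(7 \right)} + \frac{29}{122}\right) 127 = \left(\left(-10 + 7^{2} + 4 \cdot 7\right) + \frac{29}{122}\right) 127 = \left(\left(-10 + 49 + 28\right) + 29 \cdot \frac{1}{122}\right) 127 = \left(67 + \frac{29}{122}\right) 127 = \frac{8203}{122} \cdot 127 = \frac{1041781}{122}$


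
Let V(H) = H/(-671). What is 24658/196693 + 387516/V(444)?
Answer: -4262061617533/7277641 ≈ -5.8564e+5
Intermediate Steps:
V(H) = -H/671 (V(H) = H*(-1/671) = -H/671)
24658/196693 + 387516/V(444) = 24658/196693 + 387516/((-1/671*444)) = 24658*(1/196693) + 387516/(-444/671) = 24658/196693 + 387516*(-671/444) = 24658/196693 - 21668603/37 = -4262061617533/7277641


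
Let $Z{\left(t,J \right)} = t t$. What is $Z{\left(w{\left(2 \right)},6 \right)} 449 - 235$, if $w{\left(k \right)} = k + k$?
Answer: $6949$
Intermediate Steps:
$w{\left(k \right)} = 2 k$
$Z{\left(t,J \right)} = t^{2}$
$Z{\left(w{\left(2 \right)},6 \right)} 449 - 235 = \left(2 \cdot 2\right)^{2} \cdot 449 - 235 = 4^{2} \cdot 449 - 235 = 16 \cdot 449 - 235 = 7184 - 235 = 6949$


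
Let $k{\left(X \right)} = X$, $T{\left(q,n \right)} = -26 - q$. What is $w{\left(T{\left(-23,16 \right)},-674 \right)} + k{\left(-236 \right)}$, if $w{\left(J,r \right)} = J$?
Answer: $-239$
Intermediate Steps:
$w{\left(T{\left(-23,16 \right)},-674 \right)} + k{\left(-236 \right)} = \left(-26 - -23\right) - 236 = \left(-26 + 23\right) - 236 = -3 - 236 = -239$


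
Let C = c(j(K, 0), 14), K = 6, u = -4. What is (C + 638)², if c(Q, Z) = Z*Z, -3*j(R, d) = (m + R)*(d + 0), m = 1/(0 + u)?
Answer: 695556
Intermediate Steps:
m = -¼ (m = 1/(0 - 4) = 1/(-4) = -¼ ≈ -0.25000)
j(R, d) = -d*(-¼ + R)/3 (j(R, d) = -(-¼ + R)*(d + 0)/3 = -(-¼ + R)*d/3 = -d*(-¼ + R)/3)
c(Q, Z) = Z²
C = 196 (C = 14² = 196)
(C + 638)² = (196 + 638)² = 834² = 695556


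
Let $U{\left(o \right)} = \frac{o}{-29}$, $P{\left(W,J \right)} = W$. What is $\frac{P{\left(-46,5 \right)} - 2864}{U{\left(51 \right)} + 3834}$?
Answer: $- \frac{5626}{7409} \approx -0.75935$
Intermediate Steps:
$U{\left(o \right)} = - \frac{o}{29}$ ($U{\left(o \right)} = o \left(- \frac{1}{29}\right) = - \frac{o}{29}$)
$\frac{P{\left(-46,5 \right)} - 2864}{U{\left(51 \right)} + 3834} = \frac{-46 - 2864}{\left(- \frac{1}{29}\right) 51 + 3834} = - \frac{2910}{- \frac{51}{29} + 3834} = - \frac{2910}{\frac{111135}{29}} = \left(-2910\right) \frac{29}{111135} = - \frac{5626}{7409}$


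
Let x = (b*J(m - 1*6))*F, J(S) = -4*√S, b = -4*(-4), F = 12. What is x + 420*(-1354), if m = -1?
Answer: -568680 - 768*I*√7 ≈ -5.6868e+5 - 2031.9*I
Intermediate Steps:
b = 16
x = -768*I*√7 (x = (16*(-4*√(-1 - 1*6)))*12 = (16*(-4*√(-1 - 6)))*12 = (16*(-4*I*√7))*12 = -64*I*√7*12 = -768*I*√7 ≈ -2031.9*I)
x + 420*(-1354) = -768*I*√7 + 420*(-1354) = -768*I*√7 - 568680 = -568680 - 768*I*√7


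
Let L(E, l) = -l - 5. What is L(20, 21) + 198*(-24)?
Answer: -4778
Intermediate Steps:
L(E, l) = -5 - l
L(20, 21) + 198*(-24) = (-5 - 1*21) + 198*(-24) = (-5 - 21) - 4752 = -26 - 4752 = -4778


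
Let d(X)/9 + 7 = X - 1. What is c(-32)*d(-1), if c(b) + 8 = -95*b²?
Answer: 7880328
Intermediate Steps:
d(X) = -72 + 9*X (d(X) = -63 + 9*(X - 1) = -63 + 9*(-1 + X) = -63 + (-9 + 9*X) = -72 + 9*X)
c(b) = -8 - 95*b²
c(-32)*d(-1) = (-8 - 95*(-32)²)*(-72 + 9*(-1)) = (-8 - 95*1024)*(-72 - 9) = (-8 - 97280)*(-81) = -97288*(-81) = 7880328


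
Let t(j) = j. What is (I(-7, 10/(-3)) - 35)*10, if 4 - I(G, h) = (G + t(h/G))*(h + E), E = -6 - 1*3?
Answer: -70220/63 ≈ -1114.6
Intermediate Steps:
E = -9 (E = -6 - 3 = -9)
I(G, h) = 4 - (-9 + h)*(G + h/G) (I(G, h) = 4 - (G + h/G)*(h - 9) = 4 - (G + h/G)*(-9 + h) = 4 - (-9 + h)*(G + h/G))
(I(-7, 10/(-3)) - 35)*10 = ((-(10/(-3))**2 + 9*(10/(-3)) - 7*(4 + 9*(-7) - 1*(-7)*10/(-3)))/(-7) - 35)*10 = (-(-(10*(-1/3))**2 + 9*(10*(-1/3)) - 7*(4 - 63 - 1*(-7)*10*(-1/3)))/7 - 35)*10 = (-(-(-10/3)**2 + 9*(-10/3) - 7*(4 - 63 - 1*(-7)*(-10/3)))/7 - 35)*10 = (-(-1*100/9 - 30 - 7*(4 - 63 - 70/3))/7 - 35)*10 = (-(-100/9 - 30 - 7*(-247/3))/7 - 35)*10 = (-(-100/9 - 30 + 1729/3)/7 - 35)*10 = (-1/7*4817/9 - 35)*10 = (-4817/63 - 35)*10 = -7022/63*10 = -70220/63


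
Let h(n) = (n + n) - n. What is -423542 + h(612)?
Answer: -422930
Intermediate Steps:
h(n) = n (h(n) = 2*n - n = n)
-423542 + h(612) = -423542 + 612 = -422930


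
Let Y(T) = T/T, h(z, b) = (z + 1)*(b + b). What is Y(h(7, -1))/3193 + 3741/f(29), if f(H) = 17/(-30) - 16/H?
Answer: -10392160337/3106789 ≈ -3345.0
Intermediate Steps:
h(z, b) = 2*b*(1 + z) (h(z, b) = (1 + z)*(2*b) = 2*b*(1 + z))
Y(T) = 1
f(H) = -17/30 - 16/H (f(H) = 17*(-1/30) - 16/H = -17/30 - 16/H)
Y(h(7, -1))/3193 + 3741/f(29) = 1/3193 + 3741/(-17/30 - 16/29) = 1/3193 + 3741/(-973/870) = 1/3193 + 3741*(-870/973) = 1/3193 - 3254670/973 = -10392160337/3106789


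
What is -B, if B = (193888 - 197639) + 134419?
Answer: -130668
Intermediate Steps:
B = 130668 (B = -3751 + 134419 = 130668)
-B = -1*130668 = -130668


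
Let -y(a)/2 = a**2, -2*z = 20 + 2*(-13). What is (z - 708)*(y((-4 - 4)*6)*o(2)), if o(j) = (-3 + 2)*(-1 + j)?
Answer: -3248640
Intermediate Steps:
z = 3 (z = -(20 + 2*(-13))/2 = -(20 - 26)/2 = -1/2*(-6) = 3)
o(j) = 1 - j (o(j) = -(-1 + j) = 1 - j)
y(a) = -2*a**2
(z - 708)*(y((-4 - 4)*6)*o(2)) = (3 - 708)*((-2*36*(-4 - 4)**2)*(1 - 1*2)) = -705*(-2*(-8*6)**2)*(1 - 2) = -705*(-2*(-48)**2)*(-1) = -705*(-2*2304)*(-1) = -(-3248640)*(-1) = -705*4608 = -3248640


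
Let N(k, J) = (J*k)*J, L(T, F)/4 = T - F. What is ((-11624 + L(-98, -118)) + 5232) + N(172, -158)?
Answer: 4287496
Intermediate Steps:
L(T, F) = -4*F + 4*T (L(T, F) = 4*(T - F) = -4*F + 4*T)
N(k, J) = k*J²
((-11624 + L(-98, -118)) + 5232) + N(172, -158) = ((-11624 + (-4*(-118) + 4*(-98))) + 5232) + 172*(-158)² = ((-11624 + (472 - 392)) + 5232) + 172*24964 = ((-11624 + 80) + 5232) + 4293808 = (-11544 + 5232) + 4293808 = -6312 + 4293808 = 4287496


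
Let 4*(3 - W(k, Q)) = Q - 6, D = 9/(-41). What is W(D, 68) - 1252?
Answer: -2529/2 ≈ -1264.5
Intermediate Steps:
D = -9/41 (D = 9*(-1/41) = -9/41 ≈ -0.21951)
W(k, Q) = 9/2 - Q/4 (W(k, Q) = 3 - (Q - 6)/4 = 3 - (-6 + Q)/4 = 3 + (3/2 - Q/4) = 9/2 - Q/4)
W(D, 68) - 1252 = (9/2 - ¼*68) - 1252 = (9/2 - 17) - 1252 = -25/2 - 1252 = -2529/2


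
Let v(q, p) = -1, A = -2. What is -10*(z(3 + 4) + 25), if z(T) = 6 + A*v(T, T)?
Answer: -330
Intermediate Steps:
z(T) = 8 (z(T) = 6 - 2*(-1) = 6 + 2 = 8)
-10*(z(3 + 4) + 25) = -10*(8 + 25) = -10*33 = -330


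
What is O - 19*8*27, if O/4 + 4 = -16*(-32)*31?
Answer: 59368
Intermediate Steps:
O = 63472 (O = -16 + 4*(-16*(-32)*31) = -16 + 4*(512*31) = -16 + 4*15872 = -16 + 63488 = 63472)
O - 19*8*27 = 63472 - 19*8*27 = 63472 - 152*27 = 63472 - 4104 = 59368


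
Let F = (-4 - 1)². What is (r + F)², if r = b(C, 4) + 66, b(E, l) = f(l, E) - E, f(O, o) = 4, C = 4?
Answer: 8281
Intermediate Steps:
b(E, l) = 4 - E
F = 25 (F = (-5)² = 25)
r = 66 (r = (4 - 1*4) + 66 = (4 - 4) + 66 = 0 + 66 = 66)
(r + F)² = (66 + 25)² = 91² = 8281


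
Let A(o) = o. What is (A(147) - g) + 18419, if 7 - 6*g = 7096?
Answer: 39495/2 ≈ 19748.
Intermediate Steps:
g = -2363/2 (g = 7/6 - 1/6*7096 = 7/6 - 3548/3 = -2363/2 ≈ -1181.5)
(A(147) - g) + 18419 = (147 - 1*(-2363/2)) + 18419 = (147 + 2363/2) + 18419 = 2657/2 + 18419 = 39495/2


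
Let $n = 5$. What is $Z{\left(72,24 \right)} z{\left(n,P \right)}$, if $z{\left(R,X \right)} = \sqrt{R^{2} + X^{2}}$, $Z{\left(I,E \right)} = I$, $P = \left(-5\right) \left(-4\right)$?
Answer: $360 \sqrt{17} \approx 1484.3$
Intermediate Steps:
$P = 20$
$Z{\left(72,24 \right)} z{\left(n,P \right)} = 72 \sqrt{5^{2} + 20^{2}} = 72 \sqrt{25 + 400} = 72 \sqrt{425} = 72 \cdot 5 \sqrt{17} = 360 \sqrt{17}$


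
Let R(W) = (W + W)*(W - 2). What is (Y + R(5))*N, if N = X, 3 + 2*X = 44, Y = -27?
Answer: 123/2 ≈ 61.500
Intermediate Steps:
R(W) = 2*W*(-2 + W) (R(W) = (2*W)*(-2 + W) = 2*W*(-2 + W))
X = 41/2 (X = -3/2 + (½)*44 = -3/2 + 22 = 41/2 ≈ 20.500)
N = 41/2 ≈ 20.500
(Y + R(5))*N = (-27 + 2*5*(-2 + 5))*(41/2) = (-27 + 2*5*3)*(41/2) = (-27 + 30)*(41/2) = 3*(41/2) = 123/2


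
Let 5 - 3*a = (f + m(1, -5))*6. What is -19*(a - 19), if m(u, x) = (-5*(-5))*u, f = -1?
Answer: 3724/3 ≈ 1241.3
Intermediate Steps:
m(u, x) = 25*u
a = -139/3 (a = 5/3 - (-1 + 25*1)*6/3 = 5/3 - (-1 + 25)*6/3 = 5/3 - 8*6 = 5/3 - ⅓*144 = 5/3 - 48 = -139/3 ≈ -46.333)
-19*(a - 19) = -19*(-139/3 - 19) = -19*(-196/3) = 3724/3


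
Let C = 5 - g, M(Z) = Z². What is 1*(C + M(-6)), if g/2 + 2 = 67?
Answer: -89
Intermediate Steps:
g = 130 (g = -4 + 2*67 = -4 + 134 = 130)
C = -125 (C = 5 - 1*130 = 5 - 130 = -125)
1*(C + M(-6)) = 1*(-125 + (-6)²) = 1*(-125 + 36) = 1*(-89) = -89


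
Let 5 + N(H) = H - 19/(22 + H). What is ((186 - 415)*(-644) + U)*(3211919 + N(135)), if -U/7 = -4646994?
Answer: 16478453602210516/157 ≈ 1.0496e+14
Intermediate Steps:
U = 32528958 (U = -7*(-4646994) = 32528958)
N(H) = -5 + H - 19/(22 + H) (N(H) = -5 + (H - 19/(22 + H)) = -5 + H - 19/(22 + H))
((186 - 415)*(-644) + U)*(3211919 + N(135)) = ((186 - 415)*(-644) + 32528958)*(3211919 + (-129 + 135² + 17*135)/(22 + 135)) = (-229*(-644) + 32528958)*(3211919 + (-129 + 18225 + 2295)/157) = (147476 + 32528958)*(3211919 + (1/157)*20391) = 32676434*(3211919 + 20391/157) = 32676434*(504291674/157) = 16478453602210516/157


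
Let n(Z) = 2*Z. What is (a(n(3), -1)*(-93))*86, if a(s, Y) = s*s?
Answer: -287928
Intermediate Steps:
a(s, Y) = s²
(a(n(3), -1)*(-93))*86 = ((2*3)²*(-93))*86 = (6²*(-93))*86 = (36*(-93))*86 = -3348*86 = -287928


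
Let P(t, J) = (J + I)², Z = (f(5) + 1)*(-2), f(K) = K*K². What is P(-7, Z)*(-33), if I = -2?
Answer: -2129028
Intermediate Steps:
f(K) = K³
Z = -252 (Z = (5³ + 1)*(-2) = (125 + 1)*(-2) = 126*(-2) = -252)
P(t, J) = (-2 + J)² (P(t, J) = (J - 2)² = (-2 + J)²)
P(-7, Z)*(-33) = (-2 - 252)²*(-33) = (-254)²*(-33) = 64516*(-33) = -2129028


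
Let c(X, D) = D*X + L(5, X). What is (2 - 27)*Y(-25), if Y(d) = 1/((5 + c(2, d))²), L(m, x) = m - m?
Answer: -1/81 ≈ -0.012346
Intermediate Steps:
L(m, x) = 0
c(X, D) = D*X (c(X, D) = D*X + 0 = D*X)
Y(d) = (5 + 2*d)⁻² (Y(d) = 1/((5 + d*2)²) = 1/((5 + 2*d)²) = (5 + 2*d)⁻²)
(2 - 27)*Y(-25) = (2 - 27)/(5 + 2*(-25))² = -25/(5 - 50)² = -25/(-45)² = -25*1/2025 = -1/81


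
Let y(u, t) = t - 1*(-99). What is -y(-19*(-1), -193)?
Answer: 94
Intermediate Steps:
y(u, t) = 99 + t (y(u, t) = t + 99 = 99 + t)
-y(-19*(-1), -193) = -(99 - 193) = -1*(-94) = 94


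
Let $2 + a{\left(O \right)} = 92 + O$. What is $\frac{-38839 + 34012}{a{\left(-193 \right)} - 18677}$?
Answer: $\frac{1609}{6260} \approx 0.25703$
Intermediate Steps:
$a{\left(O \right)} = 90 + O$ ($a{\left(O \right)} = -2 + \left(92 + O\right) = 90 + O$)
$\frac{-38839 + 34012}{a{\left(-193 \right)} - 18677} = \frac{-38839 + 34012}{\left(90 - 193\right) - 18677} = - \frac{4827}{-103 - 18677} = - \frac{4827}{-18780} = \left(-4827\right) \left(- \frac{1}{18780}\right) = \frac{1609}{6260}$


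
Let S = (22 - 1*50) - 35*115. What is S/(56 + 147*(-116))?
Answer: 579/2428 ≈ 0.23847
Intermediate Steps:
S = -4053 (S = (22 - 50) - 4025 = -28 - 4025 = -4053)
S/(56 + 147*(-116)) = -4053/(56 + 147*(-116)) = -4053/(56 - 17052) = -4053/(-16996) = -4053*(-1/16996) = 579/2428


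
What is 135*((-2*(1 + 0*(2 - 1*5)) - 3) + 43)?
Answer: 5130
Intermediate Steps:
135*((-2*(1 + 0*(2 - 1*5)) - 3) + 43) = 135*((-2*(1 + 0*(2 - 5)) - 3) + 43) = 135*((-2*(1 + 0*(-3)) - 3) + 43) = 135*((-2*(1 + 0) - 3) + 43) = 135*((-2*1 - 3) + 43) = 135*((-2 - 3) + 43) = 135*(-5 + 43) = 135*38 = 5130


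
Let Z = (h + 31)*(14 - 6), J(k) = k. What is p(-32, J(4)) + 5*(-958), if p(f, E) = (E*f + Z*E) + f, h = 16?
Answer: -3446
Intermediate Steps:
Z = 376 (Z = (16 + 31)*(14 - 6) = 47*8 = 376)
p(f, E) = f + 376*E + E*f (p(f, E) = (E*f + 376*E) + f = (376*E + E*f) + f = f + 376*E + E*f)
p(-32, J(4)) + 5*(-958) = (-32 + 376*4 + 4*(-32)) + 5*(-958) = (-32 + 1504 - 128) - 4790 = 1344 - 4790 = -3446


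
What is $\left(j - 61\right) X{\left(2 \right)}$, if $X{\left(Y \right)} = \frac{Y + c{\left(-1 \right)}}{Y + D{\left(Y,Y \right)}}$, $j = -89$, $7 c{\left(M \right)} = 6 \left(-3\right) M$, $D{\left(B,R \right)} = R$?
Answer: $- \frac{1200}{7} \approx -171.43$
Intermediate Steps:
$c{\left(M \right)} = - \frac{18 M}{7}$ ($c{\left(M \right)} = \frac{6 \left(-3\right) M}{7} = \frac{\left(-18\right) M}{7} = - \frac{18 M}{7}$)
$X{\left(Y \right)} = \frac{\frac{18}{7} + Y}{2 Y}$ ($X{\left(Y \right)} = \frac{Y - - \frac{18}{7}}{Y + Y} = \frac{Y + \frac{18}{7}}{2 Y} = \left(\frac{18}{7} + Y\right) \frac{1}{2 Y} = \frac{\frac{18}{7} + Y}{2 Y}$)
$\left(j - 61\right) X{\left(2 \right)} = \left(-89 - 61\right) \frac{18 + 7 \cdot 2}{14 \cdot 2} = - 150 \cdot \frac{1}{14} \cdot \frac{1}{2} \left(18 + 14\right) = - 150 \cdot \frac{1}{14} \cdot \frac{1}{2} \cdot 32 = \left(-150\right) \frac{8}{7} = - \frac{1200}{7}$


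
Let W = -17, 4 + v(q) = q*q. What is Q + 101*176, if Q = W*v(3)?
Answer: 17691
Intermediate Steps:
v(q) = -4 + q**2 (v(q) = -4 + q*q = -4 + q**2)
Q = -85 (Q = -17*(-4 + 3**2) = -17*(-4 + 9) = -17*5 = -85)
Q + 101*176 = -85 + 101*176 = -85 + 17776 = 17691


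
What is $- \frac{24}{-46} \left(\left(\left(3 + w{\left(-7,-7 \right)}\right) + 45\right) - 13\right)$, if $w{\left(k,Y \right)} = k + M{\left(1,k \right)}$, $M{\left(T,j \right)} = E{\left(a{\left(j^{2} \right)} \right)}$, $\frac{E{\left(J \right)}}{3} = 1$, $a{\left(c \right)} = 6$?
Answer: $\frac{372}{23} \approx 16.174$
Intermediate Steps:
$E{\left(J \right)} = 3$ ($E{\left(J \right)} = 3 \cdot 1 = 3$)
$M{\left(T,j \right)} = 3$
$w{\left(k,Y \right)} = 3 + k$ ($w{\left(k,Y \right)} = k + 3 = 3 + k$)
$- \frac{24}{-46} \left(\left(\left(3 + w{\left(-7,-7 \right)}\right) + 45\right) - 13\right) = - \frac{24}{-46} \left(\left(\left(3 + \left(3 - 7\right)\right) + 45\right) - 13\right) = \left(-24\right) \left(- \frac{1}{46}\right) \left(\left(\left(3 - 4\right) + 45\right) - 13\right) = \frac{12 \left(\left(-1 + 45\right) - 13\right)}{23} = \frac{12 \left(44 - 13\right)}{23} = \frac{12}{23} \cdot 31 = \frac{372}{23}$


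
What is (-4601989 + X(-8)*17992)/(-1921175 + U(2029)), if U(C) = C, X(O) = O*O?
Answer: 3450501/1919146 ≈ 1.7979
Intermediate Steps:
X(O) = O²
(-4601989 + X(-8)*17992)/(-1921175 + U(2029)) = (-4601989 + (-8)²*17992)/(-1921175 + 2029) = (-4601989 + 64*17992)/(-1919146) = (-4601989 + 1151488)*(-1/1919146) = -3450501*(-1/1919146) = 3450501/1919146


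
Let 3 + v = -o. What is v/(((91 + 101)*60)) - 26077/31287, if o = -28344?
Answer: 65144203/40047360 ≈ 1.6267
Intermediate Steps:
v = 28341 (v = -3 - 1*(-28344) = -3 + 28344 = 28341)
v/(((91 + 101)*60)) - 26077/31287 = 28341/(((91 + 101)*60)) - 26077/31287 = 28341/((192*60)) - 26077*1/31287 = 28341/11520 - 26077/31287 = 28341*(1/11520) - 26077/31287 = 3149/1280 - 26077/31287 = 65144203/40047360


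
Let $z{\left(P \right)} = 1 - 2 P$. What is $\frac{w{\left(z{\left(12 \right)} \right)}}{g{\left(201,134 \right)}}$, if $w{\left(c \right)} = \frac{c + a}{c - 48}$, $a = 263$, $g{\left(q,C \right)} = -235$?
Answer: $\frac{48}{3337} \approx 0.014384$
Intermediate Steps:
$w{\left(c \right)} = \frac{263 + c}{-48 + c}$ ($w{\left(c \right)} = \frac{c + 263}{c - 48} = \frac{263 + c}{-48 + c}$)
$\frac{w{\left(z{\left(12 \right)} \right)}}{g{\left(201,134 \right)}} = \frac{\frac{1}{-48 + \left(1 - 24\right)} \left(263 + \left(1 - 24\right)\right)}{-235} = \frac{263 + \left(1 - 24\right)}{-48 + \left(1 - 24\right)} \left(- \frac{1}{235}\right) = \frac{263 - 23}{-48 - 23} \left(- \frac{1}{235}\right) = \frac{1}{-71} \cdot 240 \left(- \frac{1}{235}\right) = \left(- \frac{1}{71}\right) 240 \left(- \frac{1}{235}\right) = \left(- \frac{240}{71}\right) \left(- \frac{1}{235}\right) = \frac{48}{3337}$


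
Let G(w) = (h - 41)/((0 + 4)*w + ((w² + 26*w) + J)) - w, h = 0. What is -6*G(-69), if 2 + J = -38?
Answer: -1097268/2651 ≈ -413.91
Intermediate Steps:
J = -40 (J = -2 - 38 = -40)
G(w) = -w - 41/(-40 + w² + 30*w) (G(w) = (0 - 41)/((0 + 4)*w + ((w² + 26*w) - 40)) - w = -41/(4*w + (-40 + w² + 26*w)) - w = -41/(-40 + w² + 30*w) - w = -w - 41/(-40 + w² + 30*w))
-6*G(-69) = -6*(-41 - 1*(-69)³ - 30*(-69)² + 40*(-69))/(-40 + (-69)² + 30*(-69)) = -6*(-41 - 1*(-328509) - 30*4761 - 2760)/(-40 + 4761 - 2070) = -6*(-41 + 328509 - 142830 - 2760)/2651 = -6*182878/2651 = -1097268/2651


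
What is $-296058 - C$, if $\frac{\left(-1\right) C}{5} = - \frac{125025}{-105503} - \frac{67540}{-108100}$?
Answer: $- \frac{33764010711338}{114048743} \approx -2.9605 \cdot 10^{5}$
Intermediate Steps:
$C = - \frac{1032043756}{114048743}$ ($C = - 5 \left(- \frac{125025}{-105503} - \frac{67540}{-108100}\right) = - 5 \left(\left(-125025\right) \left(- \frac{1}{105503}\right) - - \frac{3377}{5405}\right) = - 5 \left(\frac{125025}{105503} + \frac{3377}{5405}\right) = \left(-5\right) \frac{1032043756}{570243715} = - \frac{1032043756}{114048743} \approx -9.0491$)
$-296058 - C = -296058 - - \frac{1032043756}{114048743} = -296058 + \frac{1032043756}{114048743} = - \frac{33764010711338}{114048743}$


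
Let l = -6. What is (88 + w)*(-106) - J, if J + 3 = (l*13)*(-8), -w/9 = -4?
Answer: -13765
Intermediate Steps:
w = 36 (w = -9*(-4) = 36)
J = 621 (J = -3 - 6*13*(-8) = -3 - 78*(-8) = -3 + 624 = 621)
(88 + w)*(-106) - J = (88 + 36)*(-106) - 1*621 = 124*(-106) - 621 = -13144 - 621 = -13765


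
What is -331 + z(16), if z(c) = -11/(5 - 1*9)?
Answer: -1313/4 ≈ -328.25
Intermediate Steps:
z(c) = 11/4 (z(c) = -11/(5 - 9) = -11/(-4) = -11*(-1/4) = 11/4)
-331 + z(16) = -331 + 11/4 = -1313/4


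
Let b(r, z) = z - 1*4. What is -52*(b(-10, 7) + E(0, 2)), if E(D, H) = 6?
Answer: -468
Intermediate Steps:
b(r, z) = -4 + z (b(r, z) = z - 4 = -4 + z)
-52*(b(-10, 7) + E(0, 2)) = -52*((-4 + 7) + 6) = -52*(3 + 6) = -52*9 = -468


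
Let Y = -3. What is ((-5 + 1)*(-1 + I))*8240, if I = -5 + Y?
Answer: 296640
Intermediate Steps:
I = -8 (I = -5 - 3 = -8)
((-5 + 1)*(-1 + I))*8240 = ((-5 + 1)*(-1 - 8))*8240 = -4*(-9)*8240 = 36*8240 = 296640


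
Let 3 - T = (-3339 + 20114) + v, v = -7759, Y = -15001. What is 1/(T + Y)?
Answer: -1/24014 ≈ -4.1642e-5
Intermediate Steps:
T = -9013 (T = 3 - ((-3339 + 20114) - 7759) = 3 - (16775 - 7759) = 3 - 1*9016 = 3 - 9016 = -9013)
1/(T + Y) = 1/(-9013 - 15001) = 1/(-24014) = -1/24014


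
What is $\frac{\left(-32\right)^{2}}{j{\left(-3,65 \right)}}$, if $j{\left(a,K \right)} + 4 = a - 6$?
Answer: $- \frac{1024}{13} \approx -78.769$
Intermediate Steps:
$j{\left(a,K \right)} = -10 + a$ ($j{\left(a,K \right)} = -4 + \left(a - 6\right) = -4 + \left(-6 + a\right) = -10 + a$)
$\frac{\left(-32\right)^{2}}{j{\left(-3,65 \right)}} = \frac{\left(-32\right)^{2}}{-10 - 3} = \frac{1024}{-13} = 1024 \left(- \frac{1}{13}\right) = - \frac{1024}{13}$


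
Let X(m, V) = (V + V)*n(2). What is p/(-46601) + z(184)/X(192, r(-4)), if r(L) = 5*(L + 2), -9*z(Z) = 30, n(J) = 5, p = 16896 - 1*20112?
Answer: 143081/1398030 ≈ 0.10234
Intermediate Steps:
p = -3216 (p = 16896 - 20112 = -3216)
z(Z) = -10/3 (z(Z) = -1/9*30 = -10/3)
r(L) = 10 + 5*L (r(L) = 5*(2 + L) = 10 + 5*L)
X(m, V) = 10*V (X(m, V) = (V + V)*5 = (2*V)*5 = 10*V)
p/(-46601) + z(184)/X(192, r(-4)) = -3216/(-46601) - 10*1/(10*(10 + 5*(-4)))/3 = -3216*(-1/46601) - 10*1/(10*(10 - 20))/3 = 3216/46601 - 10/(3*(10*(-10))) = 3216/46601 - 10/3/(-100) = 3216/46601 - 10/3*(-1/100) = 3216/46601 + 1/30 = 143081/1398030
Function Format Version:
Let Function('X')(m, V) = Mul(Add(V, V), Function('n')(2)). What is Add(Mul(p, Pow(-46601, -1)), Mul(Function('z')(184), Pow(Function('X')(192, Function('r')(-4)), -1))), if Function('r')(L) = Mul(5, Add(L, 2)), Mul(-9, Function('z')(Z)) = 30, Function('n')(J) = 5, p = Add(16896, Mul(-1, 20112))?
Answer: Rational(143081, 1398030) ≈ 0.10234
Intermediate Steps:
p = -3216 (p = Add(16896, -20112) = -3216)
Function('z')(Z) = Rational(-10, 3) (Function('z')(Z) = Mul(Rational(-1, 9), 30) = Rational(-10, 3))
Function('r')(L) = Add(10, Mul(5, L)) (Function('r')(L) = Mul(5, Add(2, L)) = Add(10, Mul(5, L)))
Function('X')(m, V) = Mul(10, V) (Function('X')(m, V) = Mul(Add(V, V), 5) = Mul(Mul(2, V), 5) = Mul(10, V))
Add(Mul(p, Pow(-46601, -1)), Mul(Function('z')(184), Pow(Function('X')(192, Function('r')(-4)), -1))) = Add(Mul(-3216, Pow(-46601, -1)), Mul(Rational(-10, 3), Pow(Mul(10, Add(10, Mul(5, -4))), -1))) = Add(Mul(-3216, Rational(-1, 46601)), Mul(Rational(-10, 3), Pow(Mul(10, Add(10, -20)), -1))) = Add(Rational(3216, 46601), Mul(Rational(-10, 3), Pow(Mul(10, -10), -1))) = Add(Rational(3216, 46601), Mul(Rational(-10, 3), Pow(-100, -1))) = Add(Rational(3216, 46601), Mul(Rational(-10, 3), Rational(-1, 100))) = Add(Rational(3216, 46601), Rational(1, 30)) = Rational(143081, 1398030)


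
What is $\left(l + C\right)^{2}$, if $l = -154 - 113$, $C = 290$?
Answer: $529$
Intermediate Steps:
$l = -267$ ($l = -154 - 113 = -267$)
$\left(l + C\right)^{2} = \left(-267 + 290\right)^{2} = 23^{2} = 529$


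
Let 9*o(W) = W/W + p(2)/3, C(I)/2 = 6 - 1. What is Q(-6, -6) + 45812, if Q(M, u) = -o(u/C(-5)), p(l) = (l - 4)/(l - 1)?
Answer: 1236923/27 ≈ 45812.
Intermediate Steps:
p(l) = (-4 + l)/(-1 + l)
C(I) = 10 (C(I) = 2*(6 - 1) = 2*5 = 10)
o(W) = 1/27 (o(W) = (W/W + ((-4 + 2)/(-1 + 2))/3)/9 = (1 + (-2/1)*(1/3))/9 = (1 + (1*(-2))*(1/3))/9 = (1 - 2*1/3)/9 = (1 - 2/3)/9 = (1/9)*(1/3) = 1/27)
Q(M, u) = -1/27 (Q(M, u) = -1*1/27 = -1/27)
Q(-6, -6) + 45812 = -1/27 + 45812 = 1236923/27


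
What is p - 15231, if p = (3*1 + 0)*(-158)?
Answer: -15705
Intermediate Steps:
p = -474 (p = (3 + 0)*(-158) = 3*(-158) = -474)
p - 15231 = -474 - 15231 = -15705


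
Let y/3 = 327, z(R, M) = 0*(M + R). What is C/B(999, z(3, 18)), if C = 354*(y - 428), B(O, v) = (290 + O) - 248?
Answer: 65254/347 ≈ 188.05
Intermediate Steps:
z(R, M) = 0
B(O, v) = 42 + O
y = 981 (y = 3*327 = 981)
C = 195762 (C = 354*(981 - 428) = 354*553 = 195762)
C/B(999, z(3, 18)) = 195762/(42 + 999) = 195762/1041 = 195762*(1/1041) = 65254/347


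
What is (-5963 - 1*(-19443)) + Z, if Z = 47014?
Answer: 60494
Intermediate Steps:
(-5963 - 1*(-19443)) + Z = (-5963 - 1*(-19443)) + 47014 = (-5963 + 19443) + 47014 = 13480 + 47014 = 60494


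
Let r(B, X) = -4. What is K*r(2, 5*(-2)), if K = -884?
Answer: 3536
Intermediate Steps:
K*r(2, 5*(-2)) = -884*(-4) = 3536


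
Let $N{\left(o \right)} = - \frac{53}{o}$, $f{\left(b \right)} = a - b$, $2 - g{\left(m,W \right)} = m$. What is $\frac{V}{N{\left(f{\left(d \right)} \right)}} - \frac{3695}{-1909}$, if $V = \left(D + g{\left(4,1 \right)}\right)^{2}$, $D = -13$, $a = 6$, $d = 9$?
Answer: $\frac{1484410}{101177} \approx 14.671$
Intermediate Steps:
$g{\left(m,W \right)} = 2 - m$
$f{\left(b \right)} = 6 - b$
$V = 225$ ($V = \left(-13 + \left(2 - 4\right)\right)^{2} = \left(-13 - 2\right)^{2} = \left(-15\right)^{2} = 225$)
$\frac{V}{N{\left(f{\left(d \right)} \right)}} - \frac{3695}{-1909} = \frac{225}{\left(-53\right) \frac{1}{6 - 9}} - \frac{3695}{-1909} = \frac{225}{\left(-53\right) \frac{1}{6 - 9}} - - \frac{3695}{1909} = \frac{225}{\left(-53\right) \frac{1}{-3}} + \frac{3695}{1909} = \frac{225}{\left(-53\right) \left(- \frac{1}{3}\right)} + \frac{3695}{1909} = \frac{225}{\frac{53}{3}} + \frac{3695}{1909} = 225 \cdot \frac{3}{53} + \frac{3695}{1909} = \frac{675}{53} + \frac{3695}{1909} = \frac{1484410}{101177}$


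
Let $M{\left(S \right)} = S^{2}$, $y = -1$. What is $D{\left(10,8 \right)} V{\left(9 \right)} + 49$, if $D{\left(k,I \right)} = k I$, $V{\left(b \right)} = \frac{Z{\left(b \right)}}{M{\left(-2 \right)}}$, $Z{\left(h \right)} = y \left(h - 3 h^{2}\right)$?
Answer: $4729$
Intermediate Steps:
$Z{\left(h \right)} = - h + 3 h^{2}$ ($Z{\left(h \right)} = - (h - 3 h^{2}) = - h + 3 h^{2}$)
$V{\left(b \right)} = \frac{b \left(-1 + 3 b\right)}{4}$ ($V{\left(b \right)} = \frac{b \left(-1 + 3 b\right)}{\left(-2\right)^{2}} = \frac{b \left(-1 + 3 b\right)}{4}$)
$D{\left(k,I \right)} = I k$
$D{\left(10,8 \right)} V{\left(9 \right)} + 49 = 8 \cdot 10 \cdot \frac{1}{4} \cdot 9 \left(-1 + 3 \cdot 9\right) + 49 = 80 \cdot \frac{1}{4} \cdot 9 \left(-1 + 27\right) + 49 = 80 \cdot \frac{1}{4} \cdot 9 \cdot 26 + 49 = 80 \cdot \frac{117}{2} + 49 = 4680 + 49 = 4729$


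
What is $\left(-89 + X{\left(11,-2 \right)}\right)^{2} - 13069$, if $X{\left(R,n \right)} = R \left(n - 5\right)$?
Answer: $14487$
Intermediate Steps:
$X{\left(R,n \right)} = R \left(-5 + n\right)$
$\left(-89 + X{\left(11,-2 \right)}\right)^{2} - 13069 = \left(-89 + 11 \left(-5 - 2\right)\right)^{2} - 13069 = \left(-89 + 11 \left(-7\right)\right)^{2} - 13069 = \left(-89 - 77\right)^{2} - 13069 = \left(-166\right)^{2} - 13069 = 27556 - 13069 = 14487$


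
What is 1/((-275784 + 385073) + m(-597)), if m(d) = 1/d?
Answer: 597/65245532 ≈ 9.1501e-6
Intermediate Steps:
1/((-275784 + 385073) + m(-597)) = 1/((-275784 + 385073) + 1/(-597)) = 1/(109289 - 1/597) = 1/(65245532/597) = 597/65245532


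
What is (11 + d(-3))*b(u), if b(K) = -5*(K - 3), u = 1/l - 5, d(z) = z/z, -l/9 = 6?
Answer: 4330/9 ≈ 481.11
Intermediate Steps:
l = -54 (l = -9*6 = -54)
d(z) = 1
u = -271/54 (u = 1/(-54) - 5 = -1/54 - 5 = -271/54 ≈ -5.0185)
b(K) = 15 - 5*K (b(K) = -5*(-3 + K) = 15 - 5*K)
(11 + d(-3))*b(u) = (11 + 1)*(15 - 5*(-271/54)) = 12*(15 + 1355/54) = 12*(2165/54) = 4330/9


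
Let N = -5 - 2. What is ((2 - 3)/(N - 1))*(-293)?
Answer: -293/8 ≈ -36.625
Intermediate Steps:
N = -7
((2 - 3)/(N - 1))*(-293) = ((2 - 3)/(-7 - 1))*(-293) = -1/(-8)*(-293) = -1*(-⅛)*(-293) = (⅛)*(-293) = -293/8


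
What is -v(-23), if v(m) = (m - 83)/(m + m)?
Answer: -53/23 ≈ -2.3043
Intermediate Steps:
v(m) = (-83 + m)/(2*m) (v(m) = (-83 + m)/((2*m)) = (-83 + m)*(1/(2*m)) = (-83 + m)/(2*m))
-v(-23) = -(-83 - 23)/(2*(-23)) = -(-1)*(-106)/(2*23) = -1*53/23 = -53/23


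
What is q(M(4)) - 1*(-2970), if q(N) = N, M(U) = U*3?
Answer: 2982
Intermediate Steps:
M(U) = 3*U
q(M(4)) - 1*(-2970) = 3*4 - 1*(-2970) = 12 + 2970 = 2982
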